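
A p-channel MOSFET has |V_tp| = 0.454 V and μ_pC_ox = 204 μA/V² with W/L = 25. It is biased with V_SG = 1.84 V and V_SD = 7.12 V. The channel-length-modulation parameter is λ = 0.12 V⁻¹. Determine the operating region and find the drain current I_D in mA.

k_p = μ_pC_ox · (W/L) = 5.1 mA/V².
V_ov = V_SG − |V_tp| = 1.84 − 0.454 = 1.39 V.
Since V_SD = 7.12 V ≥ V_ov = 1.39 V, the device is in saturation.
I_D = ½ k_p V_ov² (1 + λ V_SD) = 0.5 × 5.1 × 1.39² × (1 + 0.12 × 7.12) = 9.08 mA.

Saturation; I_D = 9.08 mA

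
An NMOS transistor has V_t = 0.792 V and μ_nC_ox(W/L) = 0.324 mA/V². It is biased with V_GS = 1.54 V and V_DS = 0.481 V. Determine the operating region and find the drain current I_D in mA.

Triode; I_D = 0.0791 mA

V_ov = V_GS − V_t = 1.54 − 0.792 = 0.748 V.
Since V_DS = 0.481 V < V_ov = 0.748 V, the device is in the triode region.
I_D = k_n [V_ov · V_DS − ½ V_DS²] = 0.324 × [0.748 × 0.481 − 0.5 × 0.481²] = 0.0791 mA.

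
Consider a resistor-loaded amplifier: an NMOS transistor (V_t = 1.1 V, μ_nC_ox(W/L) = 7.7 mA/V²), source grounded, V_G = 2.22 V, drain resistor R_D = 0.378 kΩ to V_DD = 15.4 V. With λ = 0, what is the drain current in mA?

V_GS = V_G = 2.22 V, so V_ov = 2.22 − 1.1 = 1.12 V.
Assume saturation: I_D = ½ k_n V_ov² = 0.5 × 7.7 × 1.12² = 4.83 mA, giving V_DS = V_DD − I_D R_D = 15.4 − 4.83 × 0.378 = 13.6 V.
V_DS = 13.6 V ≥ V_ov = 1.12 V, confirming saturation.

I_D = 4.83 mA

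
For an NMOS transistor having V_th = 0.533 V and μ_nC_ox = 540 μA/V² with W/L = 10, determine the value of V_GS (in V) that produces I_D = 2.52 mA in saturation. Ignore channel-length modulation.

k_n = μ_nC_ox · (W/L) = 5.4 mA/V².
In saturation I_D = ½ k_n (V_GS − V_th)², so V_GS − V_th = √(2 I_D / k_n) = √(2 × 2.52 / 5.4) = 0.966 V.
V_GS = 0.533 + 0.966 = 1.5 V.

V_GS = 1.50 V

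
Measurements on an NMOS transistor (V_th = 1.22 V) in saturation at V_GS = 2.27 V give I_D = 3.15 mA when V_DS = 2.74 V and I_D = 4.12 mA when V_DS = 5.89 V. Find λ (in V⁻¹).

λ = 0.134 V⁻¹

With V_GS fixed, I_D ∝ (1 + λ V_DS) in saturation, so I_D2/I_D1 = (1 + λ V_DS2)/(1 + λ V_DS1).
4.12/3.15 = 1.308 = (1 + 5.89 λ)/(1 + 2.74 λ).
Solving: λ (I_D1 V_DS2 − I_D2 V_DS1) = I_D2 − I_D1, so λ = (4.12 − 3.15) / (3.15 × 5.89 − 4.12 × 2.74) = 0.97 / 7.26 = 0.134 V⁻¹.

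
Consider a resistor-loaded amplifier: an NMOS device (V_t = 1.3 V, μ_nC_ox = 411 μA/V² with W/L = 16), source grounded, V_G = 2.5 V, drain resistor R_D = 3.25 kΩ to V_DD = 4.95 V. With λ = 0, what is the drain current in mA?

I_D = 1.46 mA

V_GS = V_G = 2.5 V, so V_ov = 2.5 − 1.3 = 1.2 V.
k_n = μ_nC_ox · (W/L) = 6.576 mA/V².
Assume saturation: I_D = ½ k_n V_ov² = 0.5 × 6.576 × 1.2² = 4.73 mA, giving V_DS = V_DD − I_D R_D = 4.95 − 4.73 × 3.25 = -10.4 V.
But -10.4 V < V_ov = 1.2 V, so the device is actually in triode.
In triode I_D = k_n[V_ov V_DS − ½ V_DS²] and I_D = (V_DD − V_DS)/R_D. Equating: 10.7 V_DS² − 26.65 V_DS + 4.95 = 0, giving V_DS = 0.202 V (the root below V_ov).
I_D = (4.95 − 0.202) / 3.25 = 1.46 mA.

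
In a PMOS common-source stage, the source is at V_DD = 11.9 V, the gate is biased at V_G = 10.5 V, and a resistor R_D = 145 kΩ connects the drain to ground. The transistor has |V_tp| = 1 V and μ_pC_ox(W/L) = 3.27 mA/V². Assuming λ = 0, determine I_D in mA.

V_SG = V_DD − V_G = 11.9 − 10.5 = 1.4 V, so V_ov = 1.4 − 1 = 0.4 V.
Assume saturation: I_D = ½ k_p V_ov² = 0.5 × 3.27 × 0.4² = 0.262 mA, giving V_SD = V_DD − I_D R_D = 11.9 − 0.262 × 145 = -26 V.
But -26 V < V_ov = 0.4 V, so the device is actually in triode.
In triode I_D = k_p[V_ov V_SD − ½ V_SD²] and I_D = (V_DD − V_SD)/R_D. Equating: 237 V_SD² − 190.7 V_SD + 11.9 = 0, giving V_SD = 0.0682 V (the root below V_ov).
I_D = (11.9 − 0.0682) / 145 = 0.0816 mA.

I_D = 0.0816 mA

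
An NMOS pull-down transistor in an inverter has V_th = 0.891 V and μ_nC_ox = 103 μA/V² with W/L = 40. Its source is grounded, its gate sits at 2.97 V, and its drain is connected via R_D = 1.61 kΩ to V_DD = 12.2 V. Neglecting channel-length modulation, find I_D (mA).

V_GS = V_G = 2.97 V, so V_ov = 2.97 − 0.891 = 2.08 V.
k_n = μ_nC_ox · (W/L) = 4.12 mA/V².
Assume saturation: I_D = ½ k_n V_ov² = 0.5 × 4.12 × 2.08² = 8.9 mA, giving V_DS = V_DD − I_D R_D = 12.2 − 8.9 × 1.61 = -2.14 V.
But -2.14 V < V_ov = 2.08 V, so the device is actually in triode.
In triode I_D = k_n[V_ov V_DS − ½ V_DS²] and I_D = (V_DD − V_DS)/R_D. Equating: 3.32 V_DS² − 14.79 V_DS + 12.2 = 0, giving V_DS = 1.09 V (the root below V_ov).
I_D = (12.2 − 1.09) / 1.61 = 6.9 mA.

I_D = 6.90 mA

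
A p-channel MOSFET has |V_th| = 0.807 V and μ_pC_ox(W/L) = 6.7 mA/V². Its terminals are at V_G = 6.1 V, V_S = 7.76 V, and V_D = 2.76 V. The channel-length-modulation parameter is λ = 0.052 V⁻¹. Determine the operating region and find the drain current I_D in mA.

Saturation; I_D = 3.07 mA

V_SG = V_S − V_G = 7.76 − 6.1 = 1.66 V; V_SD = V_S − V_D = 7.76 − 2.76 = 5 V.
V_ov = V_SG − |V_th| = 1.66 − 0.807 = 0.853 V.
Since V_SD = 5 V ≥ V_ov = 0.853 V, the device is in saturation.
I_D = ½ k_p V_ov² (1 + λ V_SD) = 0.5 × 6.7 × 0.853² × (1 + 0.052 × 5) = 3.07 mA.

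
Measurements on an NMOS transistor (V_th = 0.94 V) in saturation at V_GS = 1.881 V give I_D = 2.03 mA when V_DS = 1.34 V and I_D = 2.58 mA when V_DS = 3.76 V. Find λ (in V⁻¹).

λ = 0.132 V⁻¹

With V_GS fixed, I_D ∝ (1 + λ V_DS) in saturation, so I_D2/I_D1 = (1 + λ V_DS2)/(1 + λ V_DS1).
2.58/2.03 = 1.271 = (1 + 3.76 λ)/(1 + 1.34 λ).
Solving: λ (I_D1 V_DS2 − I_D2 V_DS1) = I_D2 − I_D1, so λ = (2.58 − 2.03) / (2.03 × 3.76 − 2.58 × 1.34) = 0.55 / 4.18 = 0.132 V⁻¹.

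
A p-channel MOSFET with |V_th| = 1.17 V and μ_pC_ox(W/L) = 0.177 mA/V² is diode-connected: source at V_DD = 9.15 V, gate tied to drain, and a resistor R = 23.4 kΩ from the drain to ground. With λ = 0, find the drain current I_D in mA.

I_D = 0.267 mA

With gate tied to drain, V_SG = V_SD ≥ V_SG − |V_th|, so the device is in saturation.
KCL at the drain: ½ k_p (V_SG − |V_th|)² = (V_DD − V_SG)/R.
Let x = V_SG − 1.17. Then 2.07 x² + x − 7.98 = 0, giving x = 1.74 V (positive root), so V_SG = 2.91 V.
I_D = (V_DD − V_SG)/R = (9.15 − 2.91) / 23.4 = 0.267 mA.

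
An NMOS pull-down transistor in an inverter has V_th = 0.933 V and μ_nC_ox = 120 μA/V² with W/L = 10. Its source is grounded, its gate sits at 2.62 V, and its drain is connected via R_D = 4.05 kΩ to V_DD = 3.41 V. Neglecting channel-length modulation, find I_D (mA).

I_D = 0.739 mA

V_GS = V_G = 2.62 V, so V_ov = 2.62 − 0.933 = 1.69 V.
k_n = μ_nC_ox · (W/L) = 1.2 mA/V².
Assume saturation: I_D = ½ k_n V_ov² = 0.5 × 1.2 × 1.69² = 1.71 mA, giving V_DS = V_DD − I_D R_D = 3.41 − 1.71 × 4.05 = -3.51 V.
But -3.51 V < V_ov = 1.69 V, so the device is actually in triode.
In triode I_D = k_n[V_ov V_DS − ½ V_DS²] and I_D = (V_DD − V_DS)/R_D. Equating: 2.43 V_DS² − 9.199 V_DS + 3.41 = 0, giving V_DS = 0.417 V (the root below V_ov).
I_D = (3.41 − 0.417) / 4.05 = 0.739 mA.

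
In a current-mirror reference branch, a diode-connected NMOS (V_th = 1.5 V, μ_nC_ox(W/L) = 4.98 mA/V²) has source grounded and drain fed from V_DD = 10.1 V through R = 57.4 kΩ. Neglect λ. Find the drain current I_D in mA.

I_D = 0.146 mA

With gate tied to drain, V_GS = V_DS ≥ V_GS − V_th, so the device is in saturation.
KCL at the drain: ½ k_n (V_GS − V_th)² = (V_DD − V_GS)/R.
Let x = V_GS − 1.5. Then 143 x² + x − 8.6 = 0, giving x = 0.242 V (positive root), so V_GS = 1.74 V.
I_D = (V_DD − V_GS)/R = (10.1 − 1.74) / 57.4 = 0.146 mA.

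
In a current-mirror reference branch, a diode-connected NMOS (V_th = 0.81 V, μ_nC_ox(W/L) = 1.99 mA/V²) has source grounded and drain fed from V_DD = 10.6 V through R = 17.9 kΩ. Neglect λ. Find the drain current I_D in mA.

I_D = 0.507 mA

With gate tied to drain, V_GS = V_DS ≥ V_GS − V_th, so the device is in saturation.
KCL at the drain: ½ k_n (V_GS − V_th)² = (V_DD − V_GS)/R.
Let x = V_GS − 0.81. Then 17.8 x² + x − 9.79 = 0, giving x = 0.714 V (positive root), so V_GS = 1.52 V.
I_D = (V_DD − V_GS)/R = (10.6 − 1.52) / 17.9 = 0.507 mA.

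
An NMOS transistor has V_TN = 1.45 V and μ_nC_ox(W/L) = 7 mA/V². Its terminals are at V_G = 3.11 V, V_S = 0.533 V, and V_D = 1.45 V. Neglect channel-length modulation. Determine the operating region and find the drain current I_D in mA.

V_GS = V_G − V_S = 3.11 − 0.533 = 2.58 V; V_DS = V_D − V_S = 1.45 − 0.533 = 0.917 V.
V_ov = V_GS − V_TN = 2.58 − 1.45 = 1.13 V.
Since V_DS = 0.917 V < V_ov = 1.13 V, the device is in the triode region.
I_D = k_n [V_ov · V_DS − ½ V_DS²] = 7 × [1.13 × 0.917 − 0.5 × 0.917²] = 4.29 mA.

Triode; I_D = 4.29 mA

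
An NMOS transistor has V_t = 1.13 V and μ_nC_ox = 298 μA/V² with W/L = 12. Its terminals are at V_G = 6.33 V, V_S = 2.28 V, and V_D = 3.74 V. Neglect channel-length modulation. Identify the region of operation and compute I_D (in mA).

Triode; I_D = 11.4 mA

V_GS = V_G − V_S = 6.33 − 2.28 = 4.05 V; V_DS = V_D − V_S = 3.74 − 2.28 = 1.46 V.
k_n = μ_nC_ox · (W/L) = 3.576 mA/V².
V_ov = V_GS − V_t = 4.05 − 1.13 = 2.92 V.
Since V_DS = 1.46 V < V_ov = 2.92 V, the device is in the triode region.
I_D = k_n [V_ov · V_DS − ½ V_DS²] = 3.576 × [2.92 × 1.46 − 0.5 × 1.46²] = 11.4 mA.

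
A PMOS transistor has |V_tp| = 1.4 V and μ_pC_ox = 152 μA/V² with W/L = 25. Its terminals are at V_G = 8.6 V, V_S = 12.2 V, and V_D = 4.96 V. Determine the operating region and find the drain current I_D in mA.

Saturation; I_D = 9.20 mA

V_SG = V_S − V_G = 12.2 − 8.6 = 3.6 V; V_SD = V_S − V_D = 12.2 − 4.96 = 7.24 V.
k_p = μ_pC_ox · (W/L) = 3.8 mA/V².
V_ov = V_SG − |V_tp| = 3.6 − 1.4 = 2.2 V.
Since V_SD = 7.24 V ≥ V_ov = 2.2 V, the device is in saturation.
I_D = ½ k_p V_ov² = 0.5 × 3.8 × 2.2² = 9.2 mA.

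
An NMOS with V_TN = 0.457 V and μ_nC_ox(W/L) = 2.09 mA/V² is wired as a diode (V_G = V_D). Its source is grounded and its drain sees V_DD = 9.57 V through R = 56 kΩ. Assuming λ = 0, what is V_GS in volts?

With gate tied to drain, V_GS = V_DS ≥ V_GS − V_TN, so the device is in saturation.
KCL at the drain: ½ k_n (V_GS − V_TN)² = (V_DD − V_GS)/R.
Let x = V_GS − 0.457. Then 58.5 x² + x − 9.113 = 0, giving x = 0.386 V (positive root), so V_GS = 0.843 V.
I_D = (V_DD − V_GS)/R = (9.57 − 0.843) / 56 = 0.156 mA.

V_GS = 0.843 V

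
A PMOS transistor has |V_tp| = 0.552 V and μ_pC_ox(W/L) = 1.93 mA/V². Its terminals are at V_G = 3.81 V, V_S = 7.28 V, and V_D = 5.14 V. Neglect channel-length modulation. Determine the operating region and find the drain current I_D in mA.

V_SG = V_S − V_G = 7.28 − 3.81 = 3.47 V; V_SD = V_S − V_D = 7.28 − 5.14 = 2.14 V.
V_ov = V_SG − |V_tp| = 3.47 − 0.552 = 2.92 V.
Since V_SD = 2.14 V < V_ov = 2.92 V, the device is in the triode region.
I_D = k_p [V_ov · V_SD − ½ V_SD²] = 1.93 × [2.92 × 2.14 − 0.5 × 2.14²] = 7.63 mA.

Triode; I_D = 7.63 mA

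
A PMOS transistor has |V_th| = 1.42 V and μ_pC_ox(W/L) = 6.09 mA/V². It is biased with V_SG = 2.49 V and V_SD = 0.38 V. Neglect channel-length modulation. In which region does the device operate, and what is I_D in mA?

Triode; I_D = 2.04 mA

V_ov = V_SG − |V_th| = 2.49 − 1.42 = 1.07 V.
Since V_SD = 0.38 V < V_ov = 1.07 V, the device is in the triode region.
I_D = k_p [V_ov · V_SD − ½ V_SD²] = 6.09 × [1.07 × 0.38 − 0.5 × 0.38²] = 2.04 mA.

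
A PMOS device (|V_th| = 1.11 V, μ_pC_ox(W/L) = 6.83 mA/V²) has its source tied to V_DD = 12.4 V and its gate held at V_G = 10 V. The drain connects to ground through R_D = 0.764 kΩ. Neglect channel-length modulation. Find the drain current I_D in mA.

I_D = 5.68 mA

V_SG = V_DD − V_G = 12.4 − 10 = 2.4 V, so V_ov = 2.4 − 1.11 = 1.29 V.
Assume saturation: I_D = ½ k_p V_ov² = 0.5 × 6.83 × 1.29² = 5.68 mA, giving V_SD = V_DD − I_D R_D = 12.4 − 5.68 × 0.764 = 8.06 V.
V_SD = 8.06 V ≥ V_ov = 1.29 V, confirming saturation.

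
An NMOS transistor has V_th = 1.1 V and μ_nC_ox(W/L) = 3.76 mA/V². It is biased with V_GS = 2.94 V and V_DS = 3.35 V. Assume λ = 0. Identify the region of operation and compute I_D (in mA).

Saturation; I_D = 6.36 mA

V_ov = V_GS − V_th = 2.94 − 1.1 = 1.84 V.
Since V_DS = 3.35 V ≥ V_ov = 1.84 V, the device is in saturation.
I_D = ½ k_n V_ov² = 0.5 × 3.76 × 1.84² = 6.36 mA.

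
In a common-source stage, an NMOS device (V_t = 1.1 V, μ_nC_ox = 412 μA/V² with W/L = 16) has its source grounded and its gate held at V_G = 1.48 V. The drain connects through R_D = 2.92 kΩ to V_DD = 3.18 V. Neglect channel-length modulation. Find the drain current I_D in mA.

I_D = 0.476 mA

V_GS = V_G = 1.48 V, so V_ov = 1.48 − 1.1 = 0.38 V.
k_n = μ_nC_ox · (W/L) = 6.592 mA/V².
Assume saturation: I_D = ½ k_n V_ov² = 0.5 × 6.592 × 0.38² = 0.476 mA, giving V_DS = V_DD − I_D R_D = 3.18 − 0.476 × 2.92 = 1.79 V.
V_DS = 1.79 V ≥ V_ov = 0.38 V, confirming saturation.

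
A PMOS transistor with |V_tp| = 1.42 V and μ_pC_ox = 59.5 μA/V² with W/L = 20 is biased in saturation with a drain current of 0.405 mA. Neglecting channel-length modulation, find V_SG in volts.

V_SG = 2.25 V

k_p = μ_pC_ox · (W/L) = 1.19 mA/V².
In saturation I_D = ½ k_p (V_SG − |V_tp|)², so V_SG − |V_tp| = √(2 I_D / k_p) = √(2 × 0.405 / 1.19) = 0.825 V.
V_SG = 1.42 + 0.825 = 2.25 V.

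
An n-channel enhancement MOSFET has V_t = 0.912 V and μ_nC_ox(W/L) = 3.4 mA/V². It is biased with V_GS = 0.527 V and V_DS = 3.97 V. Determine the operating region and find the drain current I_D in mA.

Cutoff; I_D = 0 mA

V_GS = 0.527 V < V_t = 0.912 V, so the transistor is in cutoff.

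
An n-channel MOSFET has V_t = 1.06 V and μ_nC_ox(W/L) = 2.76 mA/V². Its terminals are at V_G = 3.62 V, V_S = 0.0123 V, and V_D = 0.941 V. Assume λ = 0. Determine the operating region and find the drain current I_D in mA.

V_GS = V_G − V_S = 3.62 − 0.0123 = 3.61 V; V_DS = V_D − V_S = 0.941 − 0.0123 = 0.929 V.
V_ov = V_GS − V_t = 3.61 − 1.06 = 2.55 V.
Since V_DS = 0.929 V < V_ov = 2.55 V, the device is in the triode region.
I_D = k_n [V_ov · V_DS − ½ V_DS²] = 2.76 × [2.55 × 0.929 − 0.5 × 0.929²] = 5.34 mA.

Triode; I_D = 5.34 mA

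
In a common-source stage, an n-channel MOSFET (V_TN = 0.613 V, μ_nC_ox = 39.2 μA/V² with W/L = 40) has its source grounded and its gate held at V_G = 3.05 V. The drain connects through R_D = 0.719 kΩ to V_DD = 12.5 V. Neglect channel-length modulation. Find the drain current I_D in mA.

I_D = 4.66 mA

V_GS = V_G = 3.05 V, so V_ov = 3.05 − 0.613 = 2.44 V.
k_n = μ_nC_ox · (W/L) = 1.568 mA/V².
Assume saturation: I_D = ½ k_n V_ov² = 0.5 × 1.568 × 2.44² = 4.66 mA, giving V_DS = V_DD − I_D R_D = 12.5 − 4.66 × 0.719 = 9.15 V.
V_DS = 9.15 V ≥ V_ov = 2.44 V, confirming saturation.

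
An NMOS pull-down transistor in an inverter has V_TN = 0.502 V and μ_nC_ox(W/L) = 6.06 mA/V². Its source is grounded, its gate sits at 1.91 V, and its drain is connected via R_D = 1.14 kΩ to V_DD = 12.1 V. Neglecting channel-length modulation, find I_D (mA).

I_D = 6.01 mA

V_GS = V_G = 1.91 V, so V_ov = 1.91 − 0.502 = 1.41 V.
Assume saturation: I_D = ½ k_n V_ov² = 0.5 × 6.06 × 1.41² = 6.01 mA, giving V_DS = V_DD − I_D R_D = 12.1 − 6.01 × 1.14 = 5.25 V.
V_DS = 5.25 V ≥ V_ov = 1.41 V, confirming saturation.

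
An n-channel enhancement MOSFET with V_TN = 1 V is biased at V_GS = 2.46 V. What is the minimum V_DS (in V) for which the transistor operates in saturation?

V_DS,sat = 1.46 V

The boundary between triode and saturation is V_DS = V_GS − V_TN = V_ov.
V_ov = 2.46 − 1 = 1.46 V.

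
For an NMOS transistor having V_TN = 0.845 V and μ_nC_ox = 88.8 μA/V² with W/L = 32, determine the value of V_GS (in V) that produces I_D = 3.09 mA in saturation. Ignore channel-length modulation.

k_n = μ_nC_ox · (W/L) = 2.842 mA/V².
In saturation I_D = ½ k_n (V_GS − V_TN)², so V_GS − V_TN = √(2 I_D / k_n) = √(2 × 3.09 / 2.842) = 1.47 V.
V_GS = 0.845 + 1.47 = 2.32 V.

V_GS = 2.32 V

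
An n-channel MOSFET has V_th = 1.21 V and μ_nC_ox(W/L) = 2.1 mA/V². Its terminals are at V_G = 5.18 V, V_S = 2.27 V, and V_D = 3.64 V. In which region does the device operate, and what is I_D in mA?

Triode; I_D = 2.92 mA

V_GS = V_G − V_S = 5.18 − 2.27 = 2.91 V; V_DS = V_D − V_S = 3.64 − 2.27 = 1.37 V.
V_ov = V_GS − V_th = 2.91 − 1.21 = 1.7 V.
Since V_DS = 1.37 V < V_ov = 1.7 V, the device is in the triode region.
I_D = k_n [V_ov · V_DS − ½ V_DS²] = 2.1 × [1.7 × 1.37 − 0.5 × 1.37²] = 2.92 mA.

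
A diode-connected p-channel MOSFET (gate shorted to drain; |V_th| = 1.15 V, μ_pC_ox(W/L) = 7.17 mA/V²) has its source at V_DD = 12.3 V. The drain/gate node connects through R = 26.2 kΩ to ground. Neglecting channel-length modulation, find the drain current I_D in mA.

With gate tied to drain, V_SG = V_SD ≥ V_SG − |V_th|, so the device is in saturation.
KCL at the drain: ½ k_p (V_SG − |V_th|)² = (V_DD − V_SG)/R.
Let x = V_SG − 1.15. Then 93.9 x² + x − 11.15 = 0, giving x = 0.339 V (positive root), so V_SG = 1.49 V.
I_D = (V_DD − V_SG)/R = (12.3 − 1.49) / 26.2 = 0.413 mA.

I_D = 0.413 mA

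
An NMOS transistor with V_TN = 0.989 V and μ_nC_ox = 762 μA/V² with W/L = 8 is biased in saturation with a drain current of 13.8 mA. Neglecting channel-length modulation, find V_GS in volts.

V_GS = 3.12 V

k_n = μ_nC_ox · (W/L) = 6.096 mA/V².
In saturation I_D = ½ k_n (V_GS − V_TN)², so V_GS − V_TN = √(2 I_D / k_n) = √(2 × 13.8 / 6.096) = 2.13 V.
V_GS = 0.989 + 2.13 = 3.12 V.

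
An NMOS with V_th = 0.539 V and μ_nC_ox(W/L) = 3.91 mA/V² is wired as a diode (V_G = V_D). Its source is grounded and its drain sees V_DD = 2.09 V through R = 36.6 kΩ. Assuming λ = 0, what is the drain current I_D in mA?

I_D = 0.0385 mA

With gate tied to drain, V_GS = V_DS ≥ V_GS − V_th, so the device is in saturation.
KCL at the drain: ½ k_n (V_GS − V_th)² = (V_DD − V_GS)/R.
Let x = V_GS − 0.539. Then 71.6 x² + x − 1.551 = 0, giving x = 0.14 V (positive root), so V_GS = 0.679 V.
I_D = (V_DD − V_GS)/R = (2.09 − 0.679) / 36.6 = 0.0385 mA.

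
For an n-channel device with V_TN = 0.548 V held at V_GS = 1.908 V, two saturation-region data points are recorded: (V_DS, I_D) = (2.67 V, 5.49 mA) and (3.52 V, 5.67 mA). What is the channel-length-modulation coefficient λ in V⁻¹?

With V_GS fixed, I_D ∝ (1 + λ V_DS) in saturation, so I_D2/I_D1 = (1 + λ V_DS2)/(1 + λ V_DS1).
5.67/5.49 = 1.033 = (1 + 3.52 λ)/(1 + 2.67 λ).
Solving: λ (I_D1 V_DS2 − I_D2 V_DS1) = I_D2 − I_D1, so λ = (5.67 − 5.49) / (5.49 × 3.52 − 5.67 × 2.67) = 0.18 / 4.19 = 0.043 V⁻¹.

λ = 0.0430 V⁻¹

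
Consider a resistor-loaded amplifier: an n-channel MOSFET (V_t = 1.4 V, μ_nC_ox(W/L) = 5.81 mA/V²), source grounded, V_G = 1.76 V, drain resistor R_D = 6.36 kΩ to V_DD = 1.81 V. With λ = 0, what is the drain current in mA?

I_D = 0.260 mA

V_GS = V_G = 1.76 V, so V_ov = 1.76 − 1.4 = 0.36 V.
Assume saturation: I_D = ½ k_n V_ov² = 0.5 × 5.81 × 0.36² = 0.376 mA, giving V_DS = V_DD − I_D R_D = 1.81 − 0.376 × 6.36 = -0.584 V.
But -0.584 V < V_ov = 0.36 V, so the device is actually in triode.
In triode I_D = k_n[V_ov V_DS − ½ V_DS²] and I_D = (V_DD − V_DS)/R_D. Equating: 18.5 V_DS² − 14.3 V_DS + 1.81 = 0, giving V_DS = 0.159 V (the root below V_ov).
I_D = (1.81 − 0.159) / 6.36 = 0.26 mA.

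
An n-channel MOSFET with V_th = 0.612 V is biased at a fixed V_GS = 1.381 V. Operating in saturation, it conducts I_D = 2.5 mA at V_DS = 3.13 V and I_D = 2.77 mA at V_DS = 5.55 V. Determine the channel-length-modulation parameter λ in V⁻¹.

λ = 0.0519 V⁻¹

With V_GS fixed, I_D ∝ (1 + λ V_DS) in saturation, so I_D2/I_D1 = (1 + λ V_DS2)/(1 + λ V_DS1).
2.77/2.5 = 1.108 = (1 + 5.55 λ)/(1 + 3.13 λ).
Solving: λ (I_D1 V_DS2 − I_D2 V_DS1) = I_D2 − I_D1, so λ = (2.77 − 2.5) / (2.5 × 5.55 − 2.77 × 3.13) = 0.27 / 5.2 = 0.0519 V⁻¹.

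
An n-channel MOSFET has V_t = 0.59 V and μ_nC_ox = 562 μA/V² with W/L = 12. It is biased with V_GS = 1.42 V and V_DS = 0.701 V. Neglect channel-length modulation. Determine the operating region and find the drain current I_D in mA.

Triode; I_D = 2.27 mA

k_n = μ_nC_ox · (W/L) = 6.744 mA/V².
V_ov = V_GS − V_t = 1.42 − 0.59 = 0.83 V.
Since V_DS = 0.701 V < V_ov = 0.83 V, the device is in the triode region.
I_D = k_n [V_ov · V_DS − ½ V_DS²] = 6.744 × [0.83 × 0.701 − 0.5 × 0.701²] = 2.27 mA.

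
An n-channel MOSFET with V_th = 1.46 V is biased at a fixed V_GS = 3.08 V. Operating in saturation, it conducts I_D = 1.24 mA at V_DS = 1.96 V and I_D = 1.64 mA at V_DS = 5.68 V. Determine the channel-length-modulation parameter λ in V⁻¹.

With V_GS fixed, I_D ∝ (1 + λ V_DS) in saturation, so I_D2/I_D1 = (1 + λ V_DS2)/(1 + λ V_DS1).
1.64/1.24 = 1.323 = (1 + 5.68 λ)/(1 + 1.96 λ).
Solving: λ (I_D1 V_DS2 − I_D2 V_DS1) = I_D2 − I_D1, so λ = (1.64 − 1.24) / (1.24 × 5.68 − 1.64 × 1.96) = 0.4 / 3.83 = 0.104 V⁻¹.

λ = 0.104 V⁻¹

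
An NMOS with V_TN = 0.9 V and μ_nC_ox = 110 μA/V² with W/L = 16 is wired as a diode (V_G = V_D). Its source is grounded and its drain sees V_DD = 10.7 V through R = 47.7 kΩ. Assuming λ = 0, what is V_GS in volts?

V_GS = 1.37 V

With gate tied to drain, V_GS = V_DS ≥ V_GS − V_TN, so the device is in saturation.
k_n = μ_nC_ox · (W/L) = 1.76 mA/V².
KCL at the drain: ½ k_n (V_GS − V_TN)² = (V_DD − V_GS)/R.
Let x = V_GS − 0.9. Then 42 x² + x − 9.8 = 0, giving x = 0.471 V (positive root), so V_GS = 1.37 V.
I_D = (V_DD − V_GS)/R = (10.7 − 1.37) / 47.7 = 0.196 mA.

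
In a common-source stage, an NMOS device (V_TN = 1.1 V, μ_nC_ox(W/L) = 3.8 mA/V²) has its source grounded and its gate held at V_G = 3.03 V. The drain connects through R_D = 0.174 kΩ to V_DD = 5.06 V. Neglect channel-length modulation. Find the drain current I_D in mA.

V_GS = V_G = 3.03 V, so V_ov = 3.03 − 1.1 = 1.93 V.
Assume saturation: I_D = ½ k_n V_ov² = 0.5 × 3.8 × 1.93² = 7.08 mA, giving V_DS = V_DD − I_D R_D = 5.06 − 7.08 × 0.174 = 3.83 V.
V_DS = 3.83 V ≥ V_ov = 1.93 V, confirming saturation.

I_D = 7.08 mA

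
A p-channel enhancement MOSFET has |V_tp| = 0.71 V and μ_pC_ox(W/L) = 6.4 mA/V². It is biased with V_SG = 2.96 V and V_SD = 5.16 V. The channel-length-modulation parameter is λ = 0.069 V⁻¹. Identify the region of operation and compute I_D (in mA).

V_ov = V_SG − |V_tp| = 2.96 − 0.71 = 2.25 V.
Since V_SD = 5.16 V ≥ V_ov = 2.25 V, the device is in saturation.
I_D = ½ k_p V_ov² (1 + λ V_SD) = 0.5 × 6.4 × 2.25² × (1 + 0.069 × 5.16) = 22 mA.

Saturation; I_D = 22.0 mA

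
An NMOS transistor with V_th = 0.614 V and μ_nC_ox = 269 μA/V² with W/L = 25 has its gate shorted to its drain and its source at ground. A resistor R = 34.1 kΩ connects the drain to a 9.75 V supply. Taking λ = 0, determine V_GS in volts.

V_GS = 0.892 V

With gate tied to drain, V_GS = V_DS ≥ V_GS − V_th, so the device is in saturation.
k_n = μ_nC_ox · (W/L) = 6.725 mA/V².
KCL at the drain: ½ k_n (V_GS − V_th)² = (V_DD − V_GS)/R.
Let x = V_GS − 0.614. Then 115 x² + x − 9.136 = 0, giving x = 0.278 V (positive root), so V_GS = 0.892 V.
I_D = (V_DD − V_GS)/R = (9.75 − 0.892) / 34.1 = 0.26 mA.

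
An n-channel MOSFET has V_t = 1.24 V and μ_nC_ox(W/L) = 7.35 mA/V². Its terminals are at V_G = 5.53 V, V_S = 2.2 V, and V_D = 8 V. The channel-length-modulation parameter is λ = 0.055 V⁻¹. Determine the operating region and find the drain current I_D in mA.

Saturation; I_D = 21.2 mA

V_GS = V_G − V_S = 5.53 − 2.2 = 3.33 V; V_DS = V_D − V_S = 8 − 2.2 = 5.8 V.
V_ov = V_GS − V_t = 3.33 − 1.24 = 2.09 V.
Since V_DS = 5.8 V ≥ V_ov = 2.09 V, the device is in saturation.
I_D = ½ k_n V_ov² (1 + λ V_DS) = 0.5 × 7.35 × 2.09² × (1 + 0.055 × 5.8) = 21.2 mA.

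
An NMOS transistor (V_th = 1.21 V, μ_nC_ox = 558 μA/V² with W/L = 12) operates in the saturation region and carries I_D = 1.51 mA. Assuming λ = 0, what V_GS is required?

V_GS = 1.88 V

k_n = μ_nC_ox · (W/L) = 6.696 mA/V².
In saturation I_D = ½ k_n (V_GS − V_th)², so V_GS − V_th = √(2 I_D / k_n) = √(2 × 1.51 / 6.696) = 0.672 V.
V_GS = 1.21 + 0.672 = 1.88 V.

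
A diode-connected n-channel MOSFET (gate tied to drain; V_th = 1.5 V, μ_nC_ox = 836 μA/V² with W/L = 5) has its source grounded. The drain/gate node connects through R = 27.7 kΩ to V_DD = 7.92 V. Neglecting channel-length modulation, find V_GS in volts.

V_GS = 1.82 V

With gate tied to drain, V_GS = V_DS ≥ V_GS − V_th, so the device is in saturation.
k_n = μ_nC_ox · (W/L) = 4.18 mA/V².
KCL at the drain: ½ k_n (V_GS − V_th)² = (V_DD − V_GS)/R.
Let x = V_GS − 1.5. Then 57.9 x² + x − 6.42 = 0, giving x = 0.324 V (positive root), so V_GS = 1.82 V.
I_D = (V_DD − V_GS)/R = (7.92 − 1.82) / 27.7 = 0.22 mA.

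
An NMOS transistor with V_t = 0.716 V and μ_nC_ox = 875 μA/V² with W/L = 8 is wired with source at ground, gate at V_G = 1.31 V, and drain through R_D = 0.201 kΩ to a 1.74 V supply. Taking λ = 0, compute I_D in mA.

I_D = 1.23 mA

V_GS = V_G = 1.31 V, so V_ov = 1.31 − 0.716 = 0.594 V.
k_n = μ_nC_ox · (W/L) = 7 mA/V².
Assume saturation: I_D = ½ k_n V_ov² = 0.5 × 7 × 0.594² = 1.23 mA, giving V_DS = V_DD − I_D R_D = 1.74 − 1.23 × 0.201 = 1.49 V.
V_DS = 1.49 V ≥ V_ov = 0.594 V, confirming saturation.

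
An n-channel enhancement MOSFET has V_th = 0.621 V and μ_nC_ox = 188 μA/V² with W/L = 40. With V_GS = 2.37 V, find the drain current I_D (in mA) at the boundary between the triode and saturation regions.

I_D = 11.5 mA

At the boundary V_DS = V_ov = V_GS − V_th = 2.37 − 0.621 = 1.75 V.
k_n = μ_nC_ox · (W/L) = 7.52 mA/V².
I_D = ½ k_n V_ov² = 0.5 × 7.52 × 1.75² = 11.5 mA.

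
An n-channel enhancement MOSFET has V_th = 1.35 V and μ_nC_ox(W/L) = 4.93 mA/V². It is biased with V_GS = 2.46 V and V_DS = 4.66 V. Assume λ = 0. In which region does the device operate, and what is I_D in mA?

Saturation; I_D = 3.04 mA

V_ov = V_GS − V_th = 2.46 − 1.35 = 1.11 V.
Since V_DS = 4.66 V ≥ V_ov = 1.11 V, the device is in saturation.
I_D = ½ k_n V_ov² = 0.5 × 4.93 × 1.11² = 3.04 mA.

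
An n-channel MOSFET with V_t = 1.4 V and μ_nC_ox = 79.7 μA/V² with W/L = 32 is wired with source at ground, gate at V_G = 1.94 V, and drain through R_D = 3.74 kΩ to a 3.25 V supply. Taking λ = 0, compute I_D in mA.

I_D = 0.372 mA

V_GS = V_G = 1.94 V, so V_ov = 1.94 − 1.4 = 0.54 V.
k_n = μ_nC_ox · (W/L) = 2.55 mA/V².
Assume saturation: I_D = ½ k_n V_ov² = 0.5 × 2.55 × 0.54² = 0.372 mA, giving V_DS = V_DD − I_D R_D = 3.25 − 0.372 × 3.74 = 1.86 V.
V_DS = 1.86 V ≥ V_ov = 0.54 V, confirming saturation.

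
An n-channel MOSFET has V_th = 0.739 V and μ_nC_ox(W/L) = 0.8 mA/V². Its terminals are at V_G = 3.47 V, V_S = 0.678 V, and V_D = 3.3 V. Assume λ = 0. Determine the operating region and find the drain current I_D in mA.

Saturation; I_D = 1.69 mA

V_GS = V_G − V_S = 3.47 − 0.678 = 2.79 V; V_DS = V_D − V_S = 3.3 − 0.678 = 2.62 V.
V_ov = V_GS − V_th = 2.79 − 0.739 = 2.05 V.
Since V_DS = 2.62 V ≥ V_ov = 2.05 V, the device is in saturation.
I_D = ½ k_n V_ov² = 0.5 × 0.8 × 2.05² = 1.69 mA.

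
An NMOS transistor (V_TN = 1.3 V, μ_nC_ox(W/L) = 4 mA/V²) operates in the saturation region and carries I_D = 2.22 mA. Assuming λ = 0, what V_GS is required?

In saturation I_D = ½ k_n (V_GS − V_TN)², so V_GS − V_TN = √(2 I_D / k_n) = √(2 × 2.22 / 4) = 1.05 V.
V_GS = 1.3 + 1.05 = 2.35 V.

V_GS = 2.35 V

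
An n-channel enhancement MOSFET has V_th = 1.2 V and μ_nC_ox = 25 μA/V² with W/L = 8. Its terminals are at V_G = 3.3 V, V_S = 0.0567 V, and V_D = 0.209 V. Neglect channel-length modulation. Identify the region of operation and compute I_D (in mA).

Triode; I_D = 0.0599 mA

V_GS = V_G − V_S = 3.3 − 0.0567 = 3.24 V; V_DS = V_D − V_S = 0.209 − 0.0567 = 0.152 V.
k_n = μ_nC_ox · (W/L) = 0.2 mA/V².
V_ov = V_GS − V_th = 3.24 − 1.2 = 2.04 V.
Since V_DS = 0.152 V < V_ov = 2.04 V, the device is in the triode region.
I_D = k_n [V_ov · V_DS − ½ V_DS²] = 0.2 × [2.04 × 0.152 − 0.5 × 0.152²] = 0.0599 mA.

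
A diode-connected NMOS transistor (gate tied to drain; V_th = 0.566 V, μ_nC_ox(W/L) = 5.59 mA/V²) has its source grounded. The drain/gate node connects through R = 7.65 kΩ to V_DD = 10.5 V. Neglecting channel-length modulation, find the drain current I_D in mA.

With gate tied to drain, V_GS = V_DS ≥ V_GS − V_th, so the device is in saturation.
KCL at the drain: ½ k_n (V_GS − V_th)² = (V_DD − V_GS)/R.
Let x = V_GS − 0.566. Then 21.4 x² + x − 9.934 = 0, giving x = 0.659 V (positive root), so V_GS = 1.22 V.
I_D = (V_DD − V_GS)/R = (10.5 − 1.22) / 7.65 = 1.21 mA.

I_D = 1.21 mA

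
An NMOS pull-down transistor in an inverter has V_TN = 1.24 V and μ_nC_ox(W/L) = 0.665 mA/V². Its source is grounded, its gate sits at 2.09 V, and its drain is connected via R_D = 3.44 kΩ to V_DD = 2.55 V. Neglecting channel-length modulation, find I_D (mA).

V_GS = V_G = 2.09 V, so V_ov = 2.09 − 1.24 = 0.85 V.
Assume saturation: I_D = ½ k_n V_ov² = 0.5 × 0.665 × 0.85² = 0.24 mA, giving V_DS = V_DD − I_D R_D = 2.55 − 0.24 × 3.44 = 1.72 V.
V_DS = 1.72 V ≥ V_ov = 0.85 V, confirming saturation.

I_D = 0.240 mA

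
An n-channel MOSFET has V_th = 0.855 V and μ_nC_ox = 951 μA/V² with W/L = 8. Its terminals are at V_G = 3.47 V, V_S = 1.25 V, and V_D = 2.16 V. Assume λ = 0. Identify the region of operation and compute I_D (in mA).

V_GS = V_G − V_S = 3.47 − 1.25 = 2.22 V; V_DS = V_D − V_S = 2.16 − 1.25 = 0.91 V.
k_n = μ_nC_ox · (W/L) = 7.608 mA/V².
V_ov = V_GS − V_th = 2.22 − 0.855 = 1.37 V.
Since V_DS = 0.91 V < V_ov = 1.37 V, the device is in the triode region.
I_D = k_n [V_ov · V_DS − ½ V_DS²] = 7.608 × [1.37 × 0.91 − 0.5 × 0.91²] = 6.3 mA.

Triode; I_D = 6.30 mA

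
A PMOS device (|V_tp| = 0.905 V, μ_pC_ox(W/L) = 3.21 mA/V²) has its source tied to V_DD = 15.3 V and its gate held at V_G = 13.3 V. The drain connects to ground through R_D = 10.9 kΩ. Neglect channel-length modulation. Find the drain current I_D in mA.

I_D = 1.36 mA

V_SG = V_DD − V_G = 15.3 − 13.3 = 2 V, so V_ov = 2 − 0.905 = 1.09 V.
Assume saturation: I_D = ½ k_p V_ov² = 0.5 × 3.21 × 1.09² = 1.92 mA, giving V_SD = V_DD − I_D R_D = 15.3 − 1.92 × 10.9 = -5.68 V.
But -5.68 V < V_ov = 1.09 V, so the device is actually in triode.
In triode I_D = k_p[V_ov V_SD − ½ V_SD²] and I_D = (V_DD − V_SD)/R_D. Equating: 17.5 V_SD² − 39.31 V_SD + 15.3 = 0, giving V_SD = 0.501 V (the root below V_ov).
I_D = (15.3 − 0.501) / 10.9 = 1.36 mA.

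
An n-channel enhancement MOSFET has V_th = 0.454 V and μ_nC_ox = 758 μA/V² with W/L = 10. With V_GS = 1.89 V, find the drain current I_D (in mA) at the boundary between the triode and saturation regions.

I_D = 7.82 mA

At the boundary V_DS = V_ov = V_GS − V_th = 1.89 − 0.454 = 1.44 V.
k_n = μ_nC_ox · (W/L) = 7.58 mA/V².
I_D = ½ k_n V_ov² = 0.5 × 7.58 × 1.44² = 7.82 mA.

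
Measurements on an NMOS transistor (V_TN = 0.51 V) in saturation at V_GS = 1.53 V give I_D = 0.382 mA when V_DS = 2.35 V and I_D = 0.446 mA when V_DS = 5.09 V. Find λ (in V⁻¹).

With V_GS fixed, I_D ∝ (1 + λ V_DS) in saturation, so I_D2/I_D1 = (1 + λ V_DS2)/(1 + λ V_DS1).
0.446/0.382 = 1.168 = (1 + 5.09 λ)/(1 + 2.35 λ).
Solving: λ (I_D1 V_DS2 − I_D2 V_DS1) = I_D2 − I_D1, so λ = (0.446 − 0.382) / (0.382 × 5.09 − 0.446 × 2.35) = 0.064 / 0.896 = 0.0714 V⁻¹.

λ = 0.0714 V⁻¹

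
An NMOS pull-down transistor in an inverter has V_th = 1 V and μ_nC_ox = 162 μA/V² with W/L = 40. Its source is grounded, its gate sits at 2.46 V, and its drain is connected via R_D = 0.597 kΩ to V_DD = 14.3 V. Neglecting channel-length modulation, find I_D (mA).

V_GS = V_G = 2.46 V, so V_ov = 2.46 − 1 = 1.46 V.
k_n = μ_nC_ox · (W/L) = 6.48 mA/V².
Assume saturation: I_D = ½ k_n V_ov² = 0.5 × 6.48 × 1.46² = 6.91 mA, giving V_DS = V_DD − I_D R_D = 14.3 − 6.91 × 0.597 = 10.2 V.
V_DS = 10.2 V ≥ V_ov = 1.46 V, confirming saturation.

I_D = 6.91 mA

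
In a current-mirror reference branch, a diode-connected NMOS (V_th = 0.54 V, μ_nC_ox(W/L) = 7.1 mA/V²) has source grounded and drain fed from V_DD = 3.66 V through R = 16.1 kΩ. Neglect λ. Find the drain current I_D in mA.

I_D = 0.180 mA

With gate tied to drain, V_GS = V_DS ≥ V_GS − V_th, so the device is in saturation.
KCL at the drain: ½ k_n (V_GS − V_th)² = (V_DD − V_GS)/R.
Let x = V_GS − 0.54. Then 57.2 x² + x − 3.12 = 0, giving x = 0.225 V (positive root), so V_GS = 0.765 V.
I_D = (V_DD − V_GS)/R = (3.66 − 0.765) / 16.1 = 0.18 mA.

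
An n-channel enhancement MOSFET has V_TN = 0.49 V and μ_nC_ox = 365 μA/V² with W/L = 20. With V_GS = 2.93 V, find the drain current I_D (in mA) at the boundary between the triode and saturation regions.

I_D = 21.7 mA

At the boundary V_DS = V_ov = V_GS − V_TN = 2.93 − 0.49 = 2.44 V.
k_n = μ_nC_ox · (W/L) = 7.3 mA/V².
I_D = ½ k_n V_ov² = 0.5 × 7.3 × 2.44² = 21.7 mA.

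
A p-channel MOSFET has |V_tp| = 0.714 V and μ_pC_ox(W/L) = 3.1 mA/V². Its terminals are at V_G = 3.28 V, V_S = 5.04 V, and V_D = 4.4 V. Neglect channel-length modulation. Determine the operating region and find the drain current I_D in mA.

V_SG = V_S − V_G = 5.04 − 3.28 = 1.76 V; V_SD = V_S − V_D = 5.04 − 4.4 = 0.64 V.
V_ov = V_SG − |V_tp| = 1.76 − 0.714 = 1.05 V.
Since V_SD = 0.64 V < V_ov = 1.05 V, the device is in the triode region.
I_D = k_p [V_ov · V_SD − ½ V_SD²] = 3.1 × [1.05 × 0.64 − 0.5 × 0.64²] = 1.44 mA.

Triode; I_D = 1.44 mA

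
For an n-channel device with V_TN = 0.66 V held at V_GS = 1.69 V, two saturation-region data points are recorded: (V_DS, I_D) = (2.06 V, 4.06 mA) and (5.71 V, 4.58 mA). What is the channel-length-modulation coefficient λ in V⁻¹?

λ = 0.0378 V⁻¹

With V_GS fixed, I_D ∝ (1 + λ V_DS) in saturation, so I_D2/I_D1 = (1 + λ V_DS2)/(1 + λ V_DS1).
4.58/4.06 = 1.128 = (1 + 5.71 λ)/(1 + 2.06 λ).
Solving: λ (I_D1 V_DS2 − I_D2 V_DS1) = I_D2 − I_D1, so λ = (4.58 − 4.06) / (4.06 × 5.71 − 4.58 × 2.06) = 0.52 / 13.7 = 0.0378 V⁻¹.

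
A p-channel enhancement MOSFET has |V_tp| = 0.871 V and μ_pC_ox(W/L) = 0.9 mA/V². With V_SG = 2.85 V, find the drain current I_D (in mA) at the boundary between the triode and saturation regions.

At the boundary V_SD = V_ov = V_SG − |V_tp| = 2.85 − 0.871 = 1.98 V.
I_D = ½ k_p V_ov² = 0.5 × 0.9 × 1.98² = 1.76 mA.

I_D = 1.76 mA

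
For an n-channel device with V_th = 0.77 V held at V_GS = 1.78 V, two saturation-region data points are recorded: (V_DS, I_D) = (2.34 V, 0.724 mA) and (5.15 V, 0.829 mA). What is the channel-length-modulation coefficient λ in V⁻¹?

With V_GS fixed, I_D ∝ (1 + λ V_DS) in saturation, so I_D2/I_D1 = (1 + λ V_DS2)/(1 + λ V_DS1).
0.829/0.724 = 1.145 = (1 + 5.15 λ)/(1 + 2.34 λ).
Solving: λ (I_D1 V_DS2 − I_D2 V_DS1) = I_D2 − I_D1, so λ = (0.829 − 0.724) / (0.724 × 5.15 − 0.829 × 2.34) = 0.105 / 1.79 = 0.0587 V⁻¹.

λ = 0.0587 V⁻¹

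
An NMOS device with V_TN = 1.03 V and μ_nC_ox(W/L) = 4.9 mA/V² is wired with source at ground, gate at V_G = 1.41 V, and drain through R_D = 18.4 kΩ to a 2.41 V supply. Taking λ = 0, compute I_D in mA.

I_D = 0.127 mA

V_GS = V_G = 1.41 V, so V_ov = 1.41 − 1.03 = 0.38 V.
Assume saturation: I_D = ½ k_n V_ov² = 0.5 × 4.9 × 0.38² = 0.354 mA, giving V_DS = V_DD − I_D R_D = 2.41 − 0.354 × 18.4 = -4.1 V.
But -4.1 V < V_ov = 0.38 V, so the device is actually in triode.
In triode I_D = k_n[V_ov V_DS − ½ V_DS²] and I_D = (V_DD − V_DS)/R_D. Equating: 45.1 V_DS² − 35.26 V_DS + 2.41 = 0, giving V_DS = 0.0757 V (the root below V_ov).
I_D = (2.41 − 0.0757) / 18.4 = 0.127 mA.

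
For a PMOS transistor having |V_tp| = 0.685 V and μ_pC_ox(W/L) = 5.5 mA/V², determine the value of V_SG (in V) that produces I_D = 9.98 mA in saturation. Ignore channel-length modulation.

V_SG = 2.59 V

In saturation I_D = ½ k_p (V_SG − |V_tp|)², so V_SG − |V_tp| = √(2 I_D / k_p) = √(2 × 9.98 / 5.5) = 1.91 V.
V_SG = 0.685 + 1.91 = 2.59 V.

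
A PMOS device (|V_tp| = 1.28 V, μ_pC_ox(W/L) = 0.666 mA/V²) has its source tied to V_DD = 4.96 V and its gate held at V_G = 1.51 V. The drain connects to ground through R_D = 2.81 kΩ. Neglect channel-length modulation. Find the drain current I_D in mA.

I_D = 1.31 mA

V_SG = V_DD − V_G = 4.96 − 1.51 = 3.45 V, so V_ov = 3.45 − 1.28 = 2.17 V.
Assume saturation: I_D = ½ k_p V_ov² = 0.5 × 0.666 × 2.17² = 1.57 mA, giving V_SD = V_DD − I_D R_D = 4.96 − 1.57 × 2.81 = 0.554 V.
But 0.554 V < V_ov = 2.17 V, so the device is actually in triode.
In triode I_D = k_p[V_ov V_SD − ½ V_SD²] and I_D = (V_DD − V_SD)/R_D. Equating: 0.936 V_SD² − 5.061 V_SD + 4.96 = 0, giving V_SD = 1.29 V (the root below V_ov).
I_D = (4.96 − 1.29) / 2.81 = 1.31 mA.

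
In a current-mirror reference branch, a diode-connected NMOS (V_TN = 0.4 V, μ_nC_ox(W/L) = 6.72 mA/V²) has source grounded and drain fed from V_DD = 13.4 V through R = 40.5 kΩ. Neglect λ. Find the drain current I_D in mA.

With gate tied to drain, V_GS = V_DS ≥ V_GS − V_TN, so the device is in saturation.
KCL at the drain: ½ k_n (V_GS − V_TN)² = (V_DD − V_GS)/R.
Let x = V_GS − 0.4. Then 136 x² + x − 13 = 0, giving x = 0.305 V (positive root), so V_GS = 0.705 V.
I_D = (V_DD − V_GS)/R = (13.4 − 0.705) / 40.5 = 0.313 mA.

I_D = 0.313 mA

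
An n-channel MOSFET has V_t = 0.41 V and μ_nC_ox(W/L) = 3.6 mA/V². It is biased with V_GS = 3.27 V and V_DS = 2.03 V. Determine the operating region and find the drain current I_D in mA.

Triode; I_D = 13.5 mA

V_ov = V_GS − V_t = 3.27 − 0.41 = 2.86 V.
Since V_DS = 2.03 V < V_ov = 2.86 V, the device is in the triode region.
I_D = k_n [V_ov · V_DS − ½ V_DS²] = 3.6 × [2.86 × 2.03 − 0.5 × 2.03²] = 13.5 mA.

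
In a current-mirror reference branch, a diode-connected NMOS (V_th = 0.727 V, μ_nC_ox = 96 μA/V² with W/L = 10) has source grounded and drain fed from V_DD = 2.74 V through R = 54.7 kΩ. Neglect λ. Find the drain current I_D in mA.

I_D = 0.0321 mA

With gate tied to drain, V_GS = V_DS ≥ V_GS − V_th, so the device is in saturation.
k_n = μ_nC_ox · (W/L) = 0.96 mA/V².
KCL at the drain: ½ k_n (V_GS − V_th)² = (V_DD − V_GS)/R.
Let x = V_GS − 0.727. Then 26.3 x² + x − 2.013 = 0, giving x = 0.259 V (positive root), so V_GS = 0.986 V.
I_D = (V_DD − V_GS)/R = (2.74 − 0.986) / 54.7 = 0.0321 mA.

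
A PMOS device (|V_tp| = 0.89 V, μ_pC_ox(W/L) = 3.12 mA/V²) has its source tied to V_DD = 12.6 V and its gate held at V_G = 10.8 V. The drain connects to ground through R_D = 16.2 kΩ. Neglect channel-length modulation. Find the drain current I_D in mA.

V_SG = V_DD − V_G = 12.6 − 10.8 = 1.8 V, so V_ov = 1.8 − 0.89 = 0.91 V.
Assume saturation: I_D = ½ k_p V_ov² = 0.5 × 3.12 × 0.91² = 1.29 mA, giving V_SD = V_DD − I_D R_D = 12.6 − 1.29 × 16.2 = -8.33 V.
But -8.33 V < V_ov = 0.91 V, so the device is actually in triode.
In triode I_D = k_p[V_ov V_SD − ½ V_SD²] and I_D = (V_DD − V_SD)/R_D. Equating: 25.3 V_SD² − 47 V_SD + 12.6 = 0, giving V_SD = 0.325 V (the root below V_ov).
I_D = (12.6 − 0.325) / 16.2 = 0.758 mA.

I_D = 0.758 mA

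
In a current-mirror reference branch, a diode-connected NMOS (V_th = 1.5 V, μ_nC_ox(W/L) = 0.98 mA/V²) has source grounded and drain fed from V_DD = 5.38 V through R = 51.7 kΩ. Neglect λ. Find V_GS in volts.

With gate tied to drain, V_GS = V_DS ≥ V_GS − V_th, so the device is in saturation.
KCL at the drain: ½ k_n (V_GS − V_th)² = (V_DD − V_GS)/R.
Let x = V_GS − 1.5. Then 25.3 x² + x − 3.88 = 0, giving x = 0.372 V (positive root), so V_GS = 1.87 V.
I_D = (V_DD − V_GS)/R = (5.38 − 1.87) / 51.7 = 0.0679 mA.

V_GS = 1.87 V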